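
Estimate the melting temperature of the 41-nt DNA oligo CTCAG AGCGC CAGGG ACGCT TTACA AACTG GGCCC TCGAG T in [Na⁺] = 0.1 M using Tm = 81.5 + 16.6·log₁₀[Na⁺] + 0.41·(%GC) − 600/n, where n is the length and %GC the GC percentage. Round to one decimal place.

Length n = 41. A=9, G=12, T=7, C=13
G+C = 25, so %GC = 25/41 × 100 = 60.976%
Salt term: 16.6 × (-1) = -16.6
GC term: 0.41 × 60.976 = 25; length term: −600/41 = −14.634
Tm = 81.5 + (-16.6) + 25 − 14.634 = 75.266 → 75.3°C

75.3°C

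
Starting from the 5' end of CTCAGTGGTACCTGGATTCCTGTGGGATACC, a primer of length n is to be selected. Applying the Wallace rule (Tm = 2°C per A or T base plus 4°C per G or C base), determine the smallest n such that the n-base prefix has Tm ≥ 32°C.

First 10 bases: CTCAGTGGTA → Tm = 30°C (< 32°C)
First 11 bases: CTCAGTGGTAC → Tm = 34°C (≥ 32°C)
Each additional base adds 2°C (A/T) or 4°C (G/C), so Tm is non-decreasing in n; n = 11 is the first length to reach 32°C.

n = 11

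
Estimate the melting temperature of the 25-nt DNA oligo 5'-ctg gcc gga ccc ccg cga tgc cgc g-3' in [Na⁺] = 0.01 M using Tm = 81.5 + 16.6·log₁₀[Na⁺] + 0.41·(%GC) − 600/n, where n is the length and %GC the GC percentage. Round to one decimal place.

Length n = 25. Scanning the sequence gives C=12, A=2, T=2, G=9.
G+C = 21, so %GC = 21/25 × 100 = 84%
Salt term: 16.6 × (-2) = -33.2
GC term: 0.41 × 84 = 34.44; length term: −600/25 = −24
Tm = 81.5 + (-33.2) + 34.44 − 24 = 58.74 → 58.7°C

58.7°C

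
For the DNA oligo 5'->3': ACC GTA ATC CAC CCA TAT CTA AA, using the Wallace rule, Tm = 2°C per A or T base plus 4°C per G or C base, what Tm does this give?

Base counts: G=1, C=8, A=9, T=5
A+T = 14, G+C = 9
Tm = 2(14) + 4(9) = 28 + 36 = 64°C

64°C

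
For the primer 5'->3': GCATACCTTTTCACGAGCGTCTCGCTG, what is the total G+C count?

15

Scanning the sequence gives A=4, C=9, T=8, G=6.
G+C = 6 + 9 = 15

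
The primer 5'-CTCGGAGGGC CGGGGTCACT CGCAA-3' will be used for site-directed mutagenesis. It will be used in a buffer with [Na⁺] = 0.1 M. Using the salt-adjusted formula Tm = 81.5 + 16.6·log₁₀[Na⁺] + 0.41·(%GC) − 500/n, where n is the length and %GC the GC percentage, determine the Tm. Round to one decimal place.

Length n = 25. Counting bases: G=10, C=8, T=3, A=4
G+C = 18, so %GC = 18/25 × 100 = 72%
Salt term: 16.6 × (-1) = -16.6
GC term: 0.41 × 72 = 29.52; length term: −500/25 = −20
Tm = 81.5 + (-16.6) + 29.52 − 20 = 74.42 → 74.4°C

74.4°C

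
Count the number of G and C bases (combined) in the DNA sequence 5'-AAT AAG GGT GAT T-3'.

4

Scanning the sequence gives G=4, A=5, T=4, C=0.
G+C = 4 + 0 = 4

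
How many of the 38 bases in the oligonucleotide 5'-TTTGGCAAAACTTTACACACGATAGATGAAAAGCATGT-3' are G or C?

13

Scanning the sequence gives C=6, A=15, G=7, T=10.
Total G or C: 7 + 6 = 13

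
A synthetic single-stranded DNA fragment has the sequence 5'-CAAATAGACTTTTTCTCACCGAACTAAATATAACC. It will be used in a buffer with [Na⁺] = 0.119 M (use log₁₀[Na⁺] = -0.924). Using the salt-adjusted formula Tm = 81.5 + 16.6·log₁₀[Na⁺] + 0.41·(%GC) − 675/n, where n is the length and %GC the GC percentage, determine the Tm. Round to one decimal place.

Length n = 35. Scanning the sequence gives A=14, C=9, T=10, G=2.
G+C = 11, so %GC = 11/35 × 100 = 31.429%
Salt term: 16.6 × (-0.924) = -15.338
GC term: 0.41 × 31.429 = 12.886; length term: −675/35 = −19.286
Tm = 81.5 + (-15.338) + 12.886 − 19.286 = 59.762 → 59.8°C

59.8°C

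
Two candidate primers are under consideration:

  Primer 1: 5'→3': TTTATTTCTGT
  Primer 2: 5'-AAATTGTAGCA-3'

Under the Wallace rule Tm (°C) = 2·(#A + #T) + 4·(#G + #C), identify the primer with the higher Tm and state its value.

Primer 1: A+T=9, G+C=2 → Tm = 2(9)+4(2) = 26°C
Primer 2: A+T=8, G+C=3 → Tm = 2(8)+4(3) = 28°C
26°C vs 28°C → primer 2 is higher.

Primer 2, 28°C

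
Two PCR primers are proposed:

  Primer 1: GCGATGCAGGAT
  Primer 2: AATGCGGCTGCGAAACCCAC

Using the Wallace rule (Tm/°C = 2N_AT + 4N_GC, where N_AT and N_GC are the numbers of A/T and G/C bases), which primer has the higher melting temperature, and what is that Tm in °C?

Primer 2, 64°C

Primer 1: A+T=5, G+C=7 → Tm = 2(5)+4(7) = 38°C
Primer 2: A+T=8, G+C=12 → Tm = 2(8)+4(12) = 64°C
38°C vs 64°C → primer 2 is higher.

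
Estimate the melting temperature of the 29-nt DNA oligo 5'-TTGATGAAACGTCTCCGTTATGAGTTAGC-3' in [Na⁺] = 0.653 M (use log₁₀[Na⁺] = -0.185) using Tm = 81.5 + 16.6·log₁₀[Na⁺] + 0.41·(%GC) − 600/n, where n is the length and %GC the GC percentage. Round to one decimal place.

74.7°C

Length n = 29. Base counts: G=7, T=10, A=7, C=5
G+C = 12, so %GC = 12/29 × 100 = 41.379%
Salt term: 16.6 × (-0.185) = -3.071
GC term: 0.41 × 41.379 = 16.965; length term: −600/29 = −20.69
Tm = 81.5 + (-3.071) + 16.965 − 20.69 = 74.704 → 74.7°C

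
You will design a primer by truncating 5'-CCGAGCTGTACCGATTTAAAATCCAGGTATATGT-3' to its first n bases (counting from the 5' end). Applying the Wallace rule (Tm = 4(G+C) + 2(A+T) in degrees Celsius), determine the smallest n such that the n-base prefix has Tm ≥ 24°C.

First 6 bases: CCGAGC → Tm = 22°C (< 24°C)
First 7 bases: CCGAGCT → Tm = 24°C (≥ 24°C)
Since every base adds ≥2°C, Tm only increases with n, so the threshold is first crossed at n = 7.

n = 7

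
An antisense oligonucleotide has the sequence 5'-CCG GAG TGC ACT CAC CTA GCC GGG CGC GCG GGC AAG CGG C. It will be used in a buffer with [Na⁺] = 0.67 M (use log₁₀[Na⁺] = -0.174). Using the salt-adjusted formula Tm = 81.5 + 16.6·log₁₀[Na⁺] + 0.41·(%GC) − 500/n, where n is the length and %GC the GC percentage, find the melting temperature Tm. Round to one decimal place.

97.9°C

Length n = 40. Base counts: A=6, C=15, G=16, T=3
G+C = 31, so %GC = 31/40 × 100 = 77.5%
Salt term: 16.6 × (-0.174) = -2.888
GC term: 0.41 × 77.5 = 31.775; length term: −500/40 = −12.5
Tm = 81.5 + (-2.888) + 31.775 − 12.5 = 97.887 → 97.9°C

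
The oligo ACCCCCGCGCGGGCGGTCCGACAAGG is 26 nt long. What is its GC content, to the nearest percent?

81%

Scanning the sequence gives C=11, A=4, G=10, T=1.
G+C = 10 + 11 = 21 out of 26 bases
%GC = 21/26 × 100 = 80.77% ≈ 81%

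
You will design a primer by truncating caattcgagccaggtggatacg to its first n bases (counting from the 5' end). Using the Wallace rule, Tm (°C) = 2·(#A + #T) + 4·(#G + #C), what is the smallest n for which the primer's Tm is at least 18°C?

First 6 bases: CAATTC → Tm = 16°C (< 18°C)
First 7 bases: CAATTCG → Tm = 20°C (≥ 18°C)
Each additional base adds 2°C (A/T) or 4°C (G/C), so Tm is non-decreasing in n; n = 7 is the first length to reach 18°C.

n = 7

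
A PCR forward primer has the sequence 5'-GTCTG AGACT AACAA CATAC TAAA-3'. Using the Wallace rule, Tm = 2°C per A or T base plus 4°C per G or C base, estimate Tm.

Base counts: C=5, A=11, G=3, T=5
A+T = 16, G+C = 8
Tm = 2×16 + 4×8 = 64°C

64°C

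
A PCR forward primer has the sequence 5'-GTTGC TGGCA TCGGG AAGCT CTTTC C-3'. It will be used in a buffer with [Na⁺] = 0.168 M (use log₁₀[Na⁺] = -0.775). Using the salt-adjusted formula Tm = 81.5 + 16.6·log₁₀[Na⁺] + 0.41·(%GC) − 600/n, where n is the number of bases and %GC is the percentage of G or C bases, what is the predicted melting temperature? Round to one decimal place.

69.2°C

Length n = 26. Base counts: A=3, C=7, G=8, T=8
G+C = 15, so %GC = 15/26 × 100 = 57.692%
Salt term: 16.6 × (-0.775) = -12.865
GC term: 0.41 × 57.692 = 23.654; length term: −600/26 = −23.077
Tm = 81.5 + (-12.865) + 23.654 − 23.077 = 69.212 → 69.2°C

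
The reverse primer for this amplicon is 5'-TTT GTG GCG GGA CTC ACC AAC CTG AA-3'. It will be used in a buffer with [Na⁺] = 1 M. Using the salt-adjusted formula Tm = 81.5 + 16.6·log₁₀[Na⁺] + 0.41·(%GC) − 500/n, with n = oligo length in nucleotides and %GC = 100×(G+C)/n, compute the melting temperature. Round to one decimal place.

Length n = 26. Scanning the sequence gives T=6, C=7, A=6, G=7.
G+C = 14, so %GC = 14/26 × 100 = 53.846%
Salt term: 16.6 × (0) = 0
GC term: 0.41 × 53.846 = 22.077; length term: −500/26 = −19.231
Tm = 81.5 + (0) + 22.077 − 19.231 = 84.346 → 84.3°C

84.3°C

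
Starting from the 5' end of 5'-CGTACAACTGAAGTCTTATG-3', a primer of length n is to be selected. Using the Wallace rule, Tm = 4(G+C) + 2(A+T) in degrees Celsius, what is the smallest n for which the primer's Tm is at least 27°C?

First 9 bases: CGTACAACT → Tm = 26°C (< 27°C)
First 10 bases: CGTACAACTG → Tm = 30°C (≥ 27°C)
Since every base adds ≥2°C, Tm only increases with n, so the threshold is first crossed at n = 10.

n = 10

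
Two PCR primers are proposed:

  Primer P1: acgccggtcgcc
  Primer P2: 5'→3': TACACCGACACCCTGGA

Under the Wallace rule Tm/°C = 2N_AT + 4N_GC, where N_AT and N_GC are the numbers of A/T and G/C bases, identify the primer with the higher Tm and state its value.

Primer P2, 54°C

Primer P1: A+T=2, G+C=10 → Tm = 2(2)+4(10) = 44°C
Primer P2: A+T=7, G+C=10 → Tm = 2(7)+4(10) = 54°C
44°C vs 54°C → primer P2 is higher.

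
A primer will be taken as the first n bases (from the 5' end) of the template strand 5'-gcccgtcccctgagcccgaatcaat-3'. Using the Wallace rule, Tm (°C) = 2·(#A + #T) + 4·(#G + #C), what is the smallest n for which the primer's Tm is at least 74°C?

First 21 bases: GCCCGTCCCCTGAGCCCGAAT → Tm = 72°C (< 74°C)
First 22 bases: GCCCGTCCCCTGAGCCCGAATC → Tm = 76°C (≥ 74°C)
Since every base adds ≥2°C, Tm only increases with n, so the threshold is first crossed at n = 22.

n = 22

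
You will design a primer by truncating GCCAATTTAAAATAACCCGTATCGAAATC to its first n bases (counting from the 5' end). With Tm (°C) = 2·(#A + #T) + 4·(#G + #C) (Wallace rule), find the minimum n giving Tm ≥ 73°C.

n = 28

First 27 bases: GCCAATTTAAAATAACCCGTATCGAAA → Tm = 72°C (< 73°C)
First 28 bases: GCCAATTTAAAATAACCCGTATCGAAAT → Tm = 74°C (≥ 73°C)
Since every base adds ≥2°C, Tm only increases with n, so the threshold is first crossed at n = 28.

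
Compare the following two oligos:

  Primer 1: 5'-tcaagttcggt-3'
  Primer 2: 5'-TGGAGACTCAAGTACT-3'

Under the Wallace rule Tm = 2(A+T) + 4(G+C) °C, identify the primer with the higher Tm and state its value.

Primer 2, 46°C

Primer 1: A+T=6, G+C=5 → Tm = 2(6)+4(5) = 32°C
Primer 2: A+T=9, G+C=7 → Tm = 2(9)+4(7) = 46°C
32°C vs 46°C → primer 2 is higher.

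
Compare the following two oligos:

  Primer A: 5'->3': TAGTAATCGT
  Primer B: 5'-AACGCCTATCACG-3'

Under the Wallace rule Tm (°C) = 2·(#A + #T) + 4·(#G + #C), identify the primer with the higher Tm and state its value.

Primer B, 40°C

Primer A: A+T=7, G+C=3 → Tm = 2(7)+4(3) = 26°C
Primer B: A+T=6, G+C=7 → Tm = 2(6)+4(7) = 40°C
26°C vs 40°C → primer B is higher.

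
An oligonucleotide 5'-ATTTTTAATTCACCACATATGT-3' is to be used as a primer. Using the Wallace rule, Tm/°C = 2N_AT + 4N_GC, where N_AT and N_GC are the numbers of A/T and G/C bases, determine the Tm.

Counting bases: G=1, A=7, C=4, T=10
So N_AT = 17 and N_GC = 5.
Tm = 2(17) + 4(5) = 34 + 20 = 54°C

54°C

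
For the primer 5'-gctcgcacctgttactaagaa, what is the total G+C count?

10

A=6, C=6, T=5, G=4
Total G or C: 4 + 6 = 10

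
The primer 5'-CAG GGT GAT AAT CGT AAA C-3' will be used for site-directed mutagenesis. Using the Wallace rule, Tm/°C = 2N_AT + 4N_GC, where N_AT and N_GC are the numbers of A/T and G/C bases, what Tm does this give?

54°C

Scanning the sequence gives A=7, C=3, T=4, G=5.
So N_AT = 11 and N_GC = 8.
Tm = 2×11 + 4×8 = 54°C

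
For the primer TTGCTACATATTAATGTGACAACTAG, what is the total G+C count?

Scanning the sequence gives A=9, C=4, G=4, T=9.
G+C = 4 + 4 = 8

8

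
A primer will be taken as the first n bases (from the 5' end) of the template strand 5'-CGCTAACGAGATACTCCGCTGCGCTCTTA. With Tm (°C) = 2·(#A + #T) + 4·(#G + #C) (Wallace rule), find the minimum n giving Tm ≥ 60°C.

n = 19

First 18 bases: CGCTAACGAGATACTCCG → Tm = 56°C (< 60°C)
First 19 bases: CGCTAACGAGATACTCCGC → Tm = 60°C (≥ 60°C)
Since every base adds ≥2°C, Tm only increases with n, so the threshold is first crossed at n = 19.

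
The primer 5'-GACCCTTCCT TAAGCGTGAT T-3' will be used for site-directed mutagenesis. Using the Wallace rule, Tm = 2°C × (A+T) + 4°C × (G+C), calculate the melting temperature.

62°C

T=7, A=4, C=6, G=4
So N_AT = 11 and N_GC = 10.
Tm = 2(11) + 4(10) = 22 + 40 = 62°C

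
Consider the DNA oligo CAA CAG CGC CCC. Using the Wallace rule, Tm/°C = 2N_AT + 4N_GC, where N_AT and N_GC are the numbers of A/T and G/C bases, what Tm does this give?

42°C

Base counts: C=7, G=2, T=0, A=3
AT pairs contribute 3, GC pairs contribute 9.
Tm = 2(3) + 4(9) = 6 + 36 = 42°C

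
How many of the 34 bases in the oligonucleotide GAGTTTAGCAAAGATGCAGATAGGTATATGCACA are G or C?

13

A=13, G=9, C=4, T=8
G+C = 9 + 4 = 13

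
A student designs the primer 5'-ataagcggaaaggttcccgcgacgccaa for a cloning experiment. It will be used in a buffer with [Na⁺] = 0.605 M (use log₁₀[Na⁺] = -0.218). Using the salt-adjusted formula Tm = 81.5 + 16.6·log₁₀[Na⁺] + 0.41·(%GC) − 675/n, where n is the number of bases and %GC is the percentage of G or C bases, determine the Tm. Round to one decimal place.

77.2°C

Length n = 28. Base counts: T=3, C=8, A=9, G=8
G+C = 16, so %GC = 16/28 × 100 = 57.143%
Salt term: 16.6 × (-0.218) = -3.619
GC term: 0.41 × 57.143 = 23.429; length term: −675/28 = −24.107
Tm = 81.5 + (-3.619) + 23.429 − 24.107 = 77.203 → 77.2°C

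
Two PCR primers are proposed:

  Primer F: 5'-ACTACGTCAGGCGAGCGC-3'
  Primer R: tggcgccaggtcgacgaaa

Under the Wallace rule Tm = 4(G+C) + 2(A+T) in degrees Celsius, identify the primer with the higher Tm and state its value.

Primer F: A+T=6, G+C=12 → Tm = 2(6)+4(12) = 60°C
Primer R: A+T=7, G+C=12 → Tm = 2(7)+4(12) = 62°C
60°C vs 62°C → primer R is higher.

Primer R, 62°C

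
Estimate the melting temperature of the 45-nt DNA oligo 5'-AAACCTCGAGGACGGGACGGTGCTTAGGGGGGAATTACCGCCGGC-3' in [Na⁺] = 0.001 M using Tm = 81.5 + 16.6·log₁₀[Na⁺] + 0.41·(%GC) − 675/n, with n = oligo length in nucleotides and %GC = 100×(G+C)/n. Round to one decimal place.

43.1°C

Length n = 45. Scanning the sequence gives C=11, A=10, G=18, T=6.
G+C = 29, so %GC = 29/45 × 100 = 64.444%
Salt term: 16.6 × (-3) = -49.8
GC term: 0.41 × 64.444 = 26.422; length term: −675/45 = −15
Tm = 81.5 + (-49.8) + 26.422 − 15 = 43.122 → 43.1°C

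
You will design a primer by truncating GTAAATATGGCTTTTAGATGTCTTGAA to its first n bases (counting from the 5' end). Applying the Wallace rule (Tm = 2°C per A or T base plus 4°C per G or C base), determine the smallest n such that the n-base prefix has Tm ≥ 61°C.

n = 24

First 23 bases: GTAAATATGGCTTTTAGATGTCT → Tm = 60°C (< 61°C)
First 24 bases: GTAAATATGGCTTTTAGATGTCTT → Tm = 62°C (≥ 61°C)
Since every base adds ≥2°C, Tm only increases with n, so the threshold is first crossed at n = 24.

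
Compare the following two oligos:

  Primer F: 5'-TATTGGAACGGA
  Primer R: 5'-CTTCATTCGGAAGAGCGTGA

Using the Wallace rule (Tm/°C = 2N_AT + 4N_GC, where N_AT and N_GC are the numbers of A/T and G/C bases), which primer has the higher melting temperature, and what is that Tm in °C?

Primer R, 60°C

Primer F: A+T=7, G+C=5 → Tm = 2(7)+4(5) = 34°C
Primer R: A+T=10, G+C=10 → Tm = 2(10)+4(10) = 60°C
34°C vs 60°C → primer R is higher.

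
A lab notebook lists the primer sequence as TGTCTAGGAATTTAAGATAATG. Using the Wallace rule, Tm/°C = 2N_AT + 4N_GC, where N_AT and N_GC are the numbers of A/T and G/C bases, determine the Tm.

56°C

Base counts: C=1, A=8, G=5, T=8
AT pairs contribute 16, GC pairs contribute 6.
Tm = 2×16 + 4×6 = 56°C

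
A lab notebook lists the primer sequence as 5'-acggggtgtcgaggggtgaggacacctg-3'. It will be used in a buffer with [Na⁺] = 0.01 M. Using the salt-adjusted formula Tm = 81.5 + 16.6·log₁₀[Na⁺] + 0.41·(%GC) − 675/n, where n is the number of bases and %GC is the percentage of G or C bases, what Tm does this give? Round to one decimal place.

52.0°C

Length n = 28. Scanning the sequence gives C=5, G=14, A=5, T=4.
G+C = 19, so %GC = 19/28 × 100 = 67.857%
Salt term: 16.6 × (-2) = -33.2
GC term: 0.41 × 67.857 = 27.821; length term: −675/28 = −24.107
Tm = 81.5 + (-33.2) + 27.821 − 24.107 = 52.014 → 52.0°C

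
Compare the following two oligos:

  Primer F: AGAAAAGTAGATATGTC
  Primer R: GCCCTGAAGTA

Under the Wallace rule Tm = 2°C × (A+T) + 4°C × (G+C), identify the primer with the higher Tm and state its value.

Primer F, 44°C

Primer F: A+T=12, G+C=5 → Tm = 2(12)+4(5) = 44°C
Primer R: A+T=5, G+C=6 → Tm = 2(5)+4(6) = 34°C
44°C vs 34°C → primer F is higher.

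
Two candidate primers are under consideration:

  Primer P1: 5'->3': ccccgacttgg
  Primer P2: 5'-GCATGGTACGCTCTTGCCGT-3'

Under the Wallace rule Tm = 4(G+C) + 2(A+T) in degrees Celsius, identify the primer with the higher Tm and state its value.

Primer P2, 64°C

Primer P1: A+T=3, G+C=8 → Tm = 2(3)+4(8) = 38°C
Primer P2: A+T=8, G+C=12 → Tm = 2(8)+4(12) = 64°C
38°C vs 64°C → primer P2 is higher.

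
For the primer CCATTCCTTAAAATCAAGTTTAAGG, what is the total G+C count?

Base counts: A=9, C=5, G=3, T=8
G+C = 3 + 5 = 8

8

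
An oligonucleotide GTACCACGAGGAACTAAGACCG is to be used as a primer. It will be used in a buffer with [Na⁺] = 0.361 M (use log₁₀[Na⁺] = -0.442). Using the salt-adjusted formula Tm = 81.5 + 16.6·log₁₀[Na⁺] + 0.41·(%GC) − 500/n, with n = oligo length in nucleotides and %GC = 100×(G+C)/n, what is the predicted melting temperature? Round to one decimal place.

Length n = 22. Scanning the sequence gives T=2, C=6, G=6, A=8.
G+C = 12, so %GC = 12/22 × 100 = 54.545%
Salt term: 16.6 × (-0.442) = -7.337
GC term: 0.41 × 54.545 = 22.363; length term: −500/22 = −22.727
Tm = 81.5 + (-7.337) + 22.363 − 22.727 = 73.799 → 73.8°C

73.8°C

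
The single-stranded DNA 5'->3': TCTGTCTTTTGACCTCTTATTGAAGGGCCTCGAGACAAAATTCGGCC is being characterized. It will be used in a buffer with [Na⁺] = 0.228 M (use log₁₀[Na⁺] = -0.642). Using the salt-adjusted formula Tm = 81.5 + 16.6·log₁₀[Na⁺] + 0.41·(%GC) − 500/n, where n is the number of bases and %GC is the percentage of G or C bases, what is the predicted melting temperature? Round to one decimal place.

79.4°C

Length n = 47. Counting bases: G=10, T=15, C=12, A=10
G+C = 22, so %GC = 22/47 × 100 = 46.809%
Salt term: 16.6 × (-0.642) = -10.657
GC term: 0.41 × 46.809 = 19.192; length term: −500/47 = −10.638
Tm = 81.5 + (-10.657) + 19.192 − 10.638 = 79.397 → 79.4°C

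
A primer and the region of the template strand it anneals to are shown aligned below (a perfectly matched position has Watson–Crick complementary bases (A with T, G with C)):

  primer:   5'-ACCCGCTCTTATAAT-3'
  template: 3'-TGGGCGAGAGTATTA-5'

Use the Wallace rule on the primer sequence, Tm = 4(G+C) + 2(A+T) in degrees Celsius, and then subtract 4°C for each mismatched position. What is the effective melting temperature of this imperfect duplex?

Primer base counts: A=4, T=5, G=1, C=5 → A+T=9, G+C=6
Perfect-match Tm = 2(9) + 4(6) = 18 + 24 = 42°C
Mismatches (positions where the bases are not complementary): 1 (at position 10)
Effective Tm = 42 − 1×4 = 42 − 4 = 38°C

38°C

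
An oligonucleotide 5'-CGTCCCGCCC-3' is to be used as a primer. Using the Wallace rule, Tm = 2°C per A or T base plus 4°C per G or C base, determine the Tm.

Counting bases: G=2, A=0, C=7, T=1
So N_AT = 1 and N_GC = 9.
Tm = 2×1 + 4×9 = 38°C

38°C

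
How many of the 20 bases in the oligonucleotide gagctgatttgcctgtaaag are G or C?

C=3, G=6, A=5, T=6
G+C = 6 + 3 = 9

9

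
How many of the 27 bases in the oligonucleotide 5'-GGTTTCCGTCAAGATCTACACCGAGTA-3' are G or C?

13

T=7, C=7, G=6, A=7
Total G or C: 6 + 7 = 13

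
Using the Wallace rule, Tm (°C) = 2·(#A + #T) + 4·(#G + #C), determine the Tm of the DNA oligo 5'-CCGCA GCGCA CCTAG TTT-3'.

T=4, C=7, A=3, G=4
A+T = 7, G+C = 11
Tm = 2×7 + 4×11 = 58°C

58°C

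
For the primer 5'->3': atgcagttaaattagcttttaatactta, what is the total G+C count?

6

Counting bases: G=3, T=12, A=10, C=3
G+C = 3 + 3 = 6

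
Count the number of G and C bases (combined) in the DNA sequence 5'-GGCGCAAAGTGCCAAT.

9

C=4, A=5, T=2, G=5
G+C = 5 + 4 = 9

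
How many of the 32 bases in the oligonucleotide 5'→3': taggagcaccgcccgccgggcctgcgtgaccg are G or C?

Counting bases: A=4, C=13, G=12, T=3
Total G or C: 12 + 13 = 25

25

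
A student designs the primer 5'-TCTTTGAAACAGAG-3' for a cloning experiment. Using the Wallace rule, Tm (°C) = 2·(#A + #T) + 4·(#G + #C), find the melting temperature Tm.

C=2, G=3, A=5, T=4
So N_AT = 9 and N_GC = 5.
Tm = 2×9 + 4×5 = 38°C

38°C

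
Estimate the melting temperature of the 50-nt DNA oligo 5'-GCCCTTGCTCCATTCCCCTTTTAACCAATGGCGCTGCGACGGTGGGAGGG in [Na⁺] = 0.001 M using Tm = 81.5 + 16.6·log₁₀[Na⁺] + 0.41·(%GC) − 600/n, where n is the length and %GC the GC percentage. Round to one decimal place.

45.1°C

Length n = 50. Base counts: C=16, A=7, G=15, T=12
G+C = 31, so %GC = 31/50 × 100 = 62%
Salt term: 16.6 × (-3) = -49.8
GC term: 0.41 × 62 = 25.42; length term: −600/50 = −12
Tm = 81.5 + (-49.8) + 25.42 − 12 = 45.12 → 45.1°C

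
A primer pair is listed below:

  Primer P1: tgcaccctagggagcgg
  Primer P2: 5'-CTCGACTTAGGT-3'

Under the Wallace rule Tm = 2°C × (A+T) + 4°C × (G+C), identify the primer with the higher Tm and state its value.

Primer P1: A+T=5, G+C=12 → Tm = 2(5)+4(12) = 58°C
Primer P2: A+T=6, G+C=6 → Tm = 2(6)+4(6) = 36°C
58°C vs 36°C → primer P1 is higher.

Primer P1, 58°C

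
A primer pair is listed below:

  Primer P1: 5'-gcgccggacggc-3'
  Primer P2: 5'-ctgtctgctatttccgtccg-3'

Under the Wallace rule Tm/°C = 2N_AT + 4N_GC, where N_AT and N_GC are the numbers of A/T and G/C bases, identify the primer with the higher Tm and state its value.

Primer P1: A+T=1, G+C=11 → Tm = 2(1)+4(11) = 46°C
Primer P2: A+T=9, G+C=11 → Tm = 2(9)+4(11) = 62°C
46°C vs 62°C → primer P2 is higher.

Primer P2, 62°C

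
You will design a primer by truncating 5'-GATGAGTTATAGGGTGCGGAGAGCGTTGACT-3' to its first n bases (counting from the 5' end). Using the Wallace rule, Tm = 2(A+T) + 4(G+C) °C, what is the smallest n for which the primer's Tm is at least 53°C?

First 17 bases: GATGAGTTATAGGGTGC → Tm = 50°C (< 53°C)
First 18 bases: GATGAGTTATAGGGTGCG → Tm = 54°C (≥ 53°C)
Since every base adds ≥2°C, Tm only increases with n, so the threshold is first crossed at n = 18.

n = 18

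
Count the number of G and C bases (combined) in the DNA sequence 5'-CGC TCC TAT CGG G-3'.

9

G=4, T=3, A=1, C=5
Total G or C: 4 + 5 = 9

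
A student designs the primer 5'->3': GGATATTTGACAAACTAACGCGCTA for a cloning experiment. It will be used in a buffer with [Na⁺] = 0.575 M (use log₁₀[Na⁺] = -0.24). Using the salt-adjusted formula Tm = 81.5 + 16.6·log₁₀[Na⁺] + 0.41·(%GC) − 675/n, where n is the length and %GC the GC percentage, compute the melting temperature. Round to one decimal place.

66.9°C

Length n = 25. Base counts: C=5, T=6, A=9, G=5
G+C = 10, so %GC = 10/25 × 100 = 40%
Salt term: 16.6 × (-0.24) = -3.984
GC term: 0.41 × 40 = 16.4; length term: −675/25 = −27
Tm = 81.5 + (-3.984) + 16.4 − 27 = 66.916 → 66.9°C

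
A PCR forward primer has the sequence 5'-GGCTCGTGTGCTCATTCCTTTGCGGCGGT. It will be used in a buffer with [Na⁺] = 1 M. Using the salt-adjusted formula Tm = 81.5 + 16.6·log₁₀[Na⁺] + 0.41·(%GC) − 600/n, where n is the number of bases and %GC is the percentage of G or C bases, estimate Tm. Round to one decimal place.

Length n = 29. G=10, C=8, T=10, A=1
G+C = 18, so %GC = 18/29 × 100 = 62.069%
Salt term: 16.6 × (0) = 0
GC term: 0.41 × 62.069 = 25.448; length term: −600/29 = −20.69
Tm = 81.5 + (0) + 25.448 − 20.69 = 86.258 → 86.3°C

86.3°C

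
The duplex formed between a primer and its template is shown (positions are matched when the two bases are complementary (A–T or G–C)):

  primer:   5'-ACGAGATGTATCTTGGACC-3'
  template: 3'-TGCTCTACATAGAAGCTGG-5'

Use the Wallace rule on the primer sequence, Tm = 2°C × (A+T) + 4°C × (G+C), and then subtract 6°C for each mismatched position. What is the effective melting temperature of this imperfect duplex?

Primer base counts: A=5, T=5, G=5, C=4 → A+T=10, G+C=9
Perfect-match Tm = 2(10) + 4(9) = 20 + 36 = 56°C
Mismatches (positions where the bases are not complementary): 1 (at position 15)
Effective Tm = 56 − 1×6 = 56 − 6 = 50°C

50°C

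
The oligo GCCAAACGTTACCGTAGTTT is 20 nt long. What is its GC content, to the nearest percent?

45%

Counting bases: G=4, C=5, T=6, A=5
G+C = 4 + 5 = 9 out of 20 bases
%GC = 9/20 × 100 = 45% ≈ 45%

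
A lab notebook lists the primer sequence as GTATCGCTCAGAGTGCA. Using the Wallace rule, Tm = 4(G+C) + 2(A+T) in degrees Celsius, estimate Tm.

52°C

Counting bases: A=4, T=4, G=5, C=4
AT pairs contribute 8, GC pairs contribute 9.
Tm = 2(8) + 4(9) = 16 + 36 = 52°C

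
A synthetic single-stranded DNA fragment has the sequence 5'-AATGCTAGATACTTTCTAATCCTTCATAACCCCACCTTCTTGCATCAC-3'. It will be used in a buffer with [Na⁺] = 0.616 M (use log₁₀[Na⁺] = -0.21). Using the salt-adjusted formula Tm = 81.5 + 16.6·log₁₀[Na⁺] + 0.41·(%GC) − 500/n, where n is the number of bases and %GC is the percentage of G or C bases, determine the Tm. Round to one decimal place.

83.8°C

Length n = 48. Base counts: T=16, C=16, A=13, G=3
G+C = 19, so %GC = 19/48 × 100 = 39.583%
Salt term: 16.6 × (-0.21) = -3.486
GC term: 0.41 × 39.583 = 16.229; length term: −500/48 = −10.417
Tm = 81.5 + (-3.486) + 16.229 − 10.417 = 83.826 → 83.8°C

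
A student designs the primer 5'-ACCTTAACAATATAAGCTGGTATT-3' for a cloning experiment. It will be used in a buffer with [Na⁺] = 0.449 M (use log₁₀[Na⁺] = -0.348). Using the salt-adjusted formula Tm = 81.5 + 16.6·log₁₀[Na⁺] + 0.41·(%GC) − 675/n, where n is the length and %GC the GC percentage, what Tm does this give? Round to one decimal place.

Length n = 24. Counting bases: C=4, T=8, A=9, G=3
G+C = 7, so %GC = 7/24 × 100 = 29.167%
Salt term: 16.6 × (-0.348) = -5.777
GC term: 0.41 × 29.167 = 11.958; length term: −675/24 = −28.125
Tm = 81.5 + (-5.777) + 11.958 − 28.125 = 59.556 → 59.6°C

59.6°C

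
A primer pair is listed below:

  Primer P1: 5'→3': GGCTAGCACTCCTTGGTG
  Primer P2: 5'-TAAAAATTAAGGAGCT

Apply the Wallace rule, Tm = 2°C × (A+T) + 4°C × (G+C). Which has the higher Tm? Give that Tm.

Primer P1, 58°C

Primer P1: A+T=7, G+C=11 → Tm = 2(7)+4(11) = 58°C
Primer P2: A+T=12, G+C=4 → Tm = 2(12)+4(4) = 40°C
58°C vs 40°C → primer P1 is higher.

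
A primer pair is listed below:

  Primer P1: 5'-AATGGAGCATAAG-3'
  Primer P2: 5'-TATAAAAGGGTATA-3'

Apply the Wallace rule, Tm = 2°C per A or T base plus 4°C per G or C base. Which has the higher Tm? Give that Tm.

Primer P1: A+T=8, G+C=5 → Tm = 2(8)+4(5) = 36°C
Primer P2: A+T=11, G+C=3 → Tm = 2(11)+4(3) = 34°C
36°C vs 34°C → primer P1 is higher.

Primer P1, 36°C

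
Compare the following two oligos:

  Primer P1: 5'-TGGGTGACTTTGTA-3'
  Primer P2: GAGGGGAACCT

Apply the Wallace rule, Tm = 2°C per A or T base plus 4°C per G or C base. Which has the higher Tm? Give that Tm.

Primer P1, 40°C

Primer P1: A+T=8, G+C=6 → Tm = 2(8)+4(6) = 40°C
Primer P2: A+T=4, G+C=7 → Tm = 2(4)+4(7) = 36°C
40°C vs 36°C → primer P1 is higher.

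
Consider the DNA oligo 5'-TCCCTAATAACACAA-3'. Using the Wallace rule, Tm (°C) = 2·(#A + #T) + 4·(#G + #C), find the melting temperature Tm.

Base counts: T=3, A=7, G=0, C=5
So N_AT = 10 and N_GC = 5.
Tm = 2(10) + 4(5) = 20 + 20 = 40°C

40°C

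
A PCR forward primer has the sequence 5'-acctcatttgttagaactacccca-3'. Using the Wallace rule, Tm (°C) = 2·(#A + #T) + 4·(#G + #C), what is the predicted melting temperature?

Scanning the sequence gives G=2, A=7, C=8, T=7.
A+T = 14, G+C = 10
Tm = 2(14) + 4(10) = 28 + 40 = 68°C

68°C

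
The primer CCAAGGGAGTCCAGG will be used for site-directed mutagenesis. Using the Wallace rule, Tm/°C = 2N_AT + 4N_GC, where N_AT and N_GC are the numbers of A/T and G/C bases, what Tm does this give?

50°C

Base counts: G=6, A=4, C=4, T=1
AT pairs contribute 5, GC pairs contribute 10.
Tm = 2(5) + 4(10) = 10 + 40 = 50°C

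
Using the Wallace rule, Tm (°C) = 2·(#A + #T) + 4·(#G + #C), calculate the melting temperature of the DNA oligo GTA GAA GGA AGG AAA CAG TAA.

58°C

Counting bases: C=1, G=7, T=2, A=11
AT pairs contribute 13, GC pairs contribute 8.
Tm = 2(13) + 4(8) = 26 + 32 = 58°C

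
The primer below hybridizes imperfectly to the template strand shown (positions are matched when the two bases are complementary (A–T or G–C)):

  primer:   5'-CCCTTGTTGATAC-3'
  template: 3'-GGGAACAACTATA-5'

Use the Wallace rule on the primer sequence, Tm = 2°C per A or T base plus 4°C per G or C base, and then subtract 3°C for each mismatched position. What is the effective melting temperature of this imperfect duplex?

Primer base counts: A=2, T=5, G=2, C=4 → A+T=7, G+C=6
Perfect-match Tm = 2(7) + 4(6) = 14 + 24 = 38°C
Mismatches (positions where the bases are not complementary): 1 (at position 13)
Effective Tm = 38 − 1×3 = 38 − 3 = 35°C

35°C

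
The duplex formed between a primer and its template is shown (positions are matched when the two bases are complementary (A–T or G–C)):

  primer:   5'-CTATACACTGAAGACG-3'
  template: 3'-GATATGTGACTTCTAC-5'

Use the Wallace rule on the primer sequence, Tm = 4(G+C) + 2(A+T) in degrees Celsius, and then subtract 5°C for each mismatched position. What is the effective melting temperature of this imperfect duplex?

Primer base counts: A=6, T=3, G=3, C=4 → A+T=9, G+C=7
Perfect-match Tm = 2(9) + 4(7) = 18 + 28 = 46°C
Mismatches (positions where the bases are not complementary): 1 (at position 15)
Effective Tm = 46 − 1×5 = 46 − 5 = 41°C

41°C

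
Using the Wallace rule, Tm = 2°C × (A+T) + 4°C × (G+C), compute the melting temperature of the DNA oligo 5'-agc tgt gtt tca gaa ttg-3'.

50°C

Scanning the sequence gives C=2, A=4, T=7, G=5.
A+T = 11, G+C = 7
Tm = 2(11) + 4(7) = 22 + 28 = 50°C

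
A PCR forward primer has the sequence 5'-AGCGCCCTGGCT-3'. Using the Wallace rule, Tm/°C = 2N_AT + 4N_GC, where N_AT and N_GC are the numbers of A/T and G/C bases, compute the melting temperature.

42°C

Base counts: A=1, T=2, G=4, C=5
A+T = 3, G+C = 9
Tm = 2×3 + 4×9 = 42°C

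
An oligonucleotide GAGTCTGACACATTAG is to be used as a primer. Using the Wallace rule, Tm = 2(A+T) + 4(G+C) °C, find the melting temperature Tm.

46°C

Counting bases: T=4, A=5, G=4, C=3
A+T = 9, G+C = 7
Tm = 4·7 + 2·9 = 28 + 18 = 46°C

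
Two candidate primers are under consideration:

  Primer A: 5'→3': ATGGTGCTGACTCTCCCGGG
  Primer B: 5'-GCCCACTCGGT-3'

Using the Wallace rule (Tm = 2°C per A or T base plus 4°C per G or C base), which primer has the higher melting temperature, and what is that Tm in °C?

Primer A: A+T=7, G+C=13 → Tm = 2(7)+4(13) = 66°C
Primer B: A+T=3, G+C=8 → Tm = 2(3)+4(8) = 38°C
66°C vs 38°C → primer A is higher.

Primer A, 66°C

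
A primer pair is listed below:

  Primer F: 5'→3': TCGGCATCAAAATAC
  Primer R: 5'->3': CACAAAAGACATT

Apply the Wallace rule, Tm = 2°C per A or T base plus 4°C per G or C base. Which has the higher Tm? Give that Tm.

Primer F: A+T=9, G+C=6 → Tm = 2(9)+4(6) = 42°C
Primer R: A+T=9, G+C=4 → Tm = 2(9)+4(4) = 34°C
42°C vs 34°C → primer F is higher.

Primer F, 42°C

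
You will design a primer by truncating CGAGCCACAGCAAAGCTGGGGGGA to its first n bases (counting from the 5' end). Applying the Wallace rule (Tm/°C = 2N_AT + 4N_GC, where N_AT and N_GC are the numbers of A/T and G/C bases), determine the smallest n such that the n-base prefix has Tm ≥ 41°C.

First 12 bases: CGAGCCACAGCA → Tm = 40°C (< 41°C)
First 13 bases: CGAGCCACAGCAA → Tm = 42°C (≥ 41°C)
Since every base adds ≥2°C, Tm only increases with n, so the threshold is first crossed at n = 13.

n = 13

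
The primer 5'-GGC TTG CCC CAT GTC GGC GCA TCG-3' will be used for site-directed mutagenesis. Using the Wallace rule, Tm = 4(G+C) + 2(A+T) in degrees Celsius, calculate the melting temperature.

82°C

C=9, G=8, T=5, A=2
AT pairs contribute 7, GC pairs contribute 17.
Tm = 2(7) + 4(17) = 14 + 68 = 82°C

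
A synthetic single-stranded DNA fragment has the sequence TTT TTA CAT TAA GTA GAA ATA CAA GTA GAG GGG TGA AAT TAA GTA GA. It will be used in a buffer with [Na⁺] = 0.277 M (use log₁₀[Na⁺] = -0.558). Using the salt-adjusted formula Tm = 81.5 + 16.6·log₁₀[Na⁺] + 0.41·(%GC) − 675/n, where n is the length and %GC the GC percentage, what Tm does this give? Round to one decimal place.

Length n = 47. Counting bases: A=20, C=2, G=11, T=14
G+C = 13, so %GC = 13/47 × 100 = 27.66%
Salt term: 16.6 × (-0.558) = -9.263
GC term: 0.41 × 27.66 = 11.341; length term: −675/47 = −14.362
Tm = 81.5 + (-9.263) + 11.341 − 14.362 = 69.216 → 69.2°C

69.2°C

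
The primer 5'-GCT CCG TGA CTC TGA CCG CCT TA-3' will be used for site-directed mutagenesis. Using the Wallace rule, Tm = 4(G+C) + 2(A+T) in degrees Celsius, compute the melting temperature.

A=3, C=9, G=5, T=6
AT pairs contribute 9, GC pairs contribute 14.
Tm = 2×9 + 4×14 = 74°C

74°C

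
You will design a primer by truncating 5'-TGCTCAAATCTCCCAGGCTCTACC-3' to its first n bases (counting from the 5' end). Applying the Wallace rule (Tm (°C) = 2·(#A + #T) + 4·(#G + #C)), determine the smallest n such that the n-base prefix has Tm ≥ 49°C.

First 16 bases: TGCTCAAATCTCCCAG → Tm = 48°C (< 49°C)
First 17 bases: TGCTCAAATCTCCCAGG → Tm = 52°C (≥ 49°C)
Since every base adds ≥2°C, Tm only increases with n, so the threshold is first crossed at n = 17.

n = 17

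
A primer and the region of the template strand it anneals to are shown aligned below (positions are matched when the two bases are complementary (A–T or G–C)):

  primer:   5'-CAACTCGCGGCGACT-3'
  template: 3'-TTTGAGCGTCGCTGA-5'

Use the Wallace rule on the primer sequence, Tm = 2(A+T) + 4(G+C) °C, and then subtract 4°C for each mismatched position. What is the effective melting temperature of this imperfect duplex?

Primer base counts: A=3, T=2, G=4, C=6 → A+T=5, G+C=10
Perfect-match Tm = 2(5) + 4(10) = 10 + 40 = 50°C
Mismatches (positions where the bases are not complementary): 2 (at positions 1, 9)
Effective Tm = 50 − 2×4 = 50 − 8 = 42°C

42°C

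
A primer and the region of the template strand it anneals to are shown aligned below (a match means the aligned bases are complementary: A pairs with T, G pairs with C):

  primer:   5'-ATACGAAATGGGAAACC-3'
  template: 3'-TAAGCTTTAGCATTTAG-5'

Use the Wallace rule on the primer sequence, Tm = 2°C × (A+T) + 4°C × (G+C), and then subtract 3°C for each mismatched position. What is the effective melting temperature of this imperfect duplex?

Primer base counts: A=8, T=2, G=4, C=3 → A+T=10, G+C=7
Perfect-match Tm = 2(10) + 4(7) = 20 + 28 = 48°C
Mismatches (positions where the bases are not complementary): 4 (at positions 3, 10, 12, 16)
Effective Tm = 48 − 4×3 = 48 − 12 = 36°C

36°C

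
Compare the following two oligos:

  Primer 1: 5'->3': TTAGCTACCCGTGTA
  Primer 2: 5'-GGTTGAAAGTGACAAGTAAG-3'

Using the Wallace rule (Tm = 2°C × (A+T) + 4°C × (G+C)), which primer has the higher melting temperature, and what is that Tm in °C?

Primer 1: A+T=8, G+C=7 → Tm = 2(8)+4(7) = 44°C
Primer 2: A+T=12, G+C=8 → Tm = 2(12)+4(8) = 56°C
44°C vs 56°C → primer 2 is higher.

Primer 2, 56°C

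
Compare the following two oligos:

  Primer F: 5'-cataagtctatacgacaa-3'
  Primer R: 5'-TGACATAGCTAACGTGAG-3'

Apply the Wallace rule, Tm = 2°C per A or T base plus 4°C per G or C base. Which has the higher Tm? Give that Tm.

Primer F: A+T=12, G+C=6 → Tm = 2(12)+4(6) = 48°C
Primer R: A+T=10, G+C=8 → Tm = 2(10)+4(8) = 52°C
48°C vs 52°C → primer R is higher.

Primer R, 52°C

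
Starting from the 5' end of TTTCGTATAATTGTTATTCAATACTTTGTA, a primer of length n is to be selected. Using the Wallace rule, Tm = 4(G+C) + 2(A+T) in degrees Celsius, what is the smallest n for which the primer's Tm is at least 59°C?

First 24 bases: TTTCGTATAATTGTTATTCAATAC → Tm = 58°C (< 59°C)
First 25 bases: TTTCGTATAATTGTTATTCAATACT → Tm = 60°C (≥ 59°C)
Each additional base adds 2°C (A/T) or 4°C (G/C), so Tm is non-decreasing in n; n = 25 is the first length to reach 59°C.

n = 25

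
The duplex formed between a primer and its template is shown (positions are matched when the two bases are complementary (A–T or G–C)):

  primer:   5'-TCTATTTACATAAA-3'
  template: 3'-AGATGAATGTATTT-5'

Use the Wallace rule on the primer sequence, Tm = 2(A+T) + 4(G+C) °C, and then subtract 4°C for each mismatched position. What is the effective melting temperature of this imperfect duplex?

28°C

Primer base counts: A=6, T=6, G=0, C=2 → A+T=12, G+C=2
Perfect-match Tm = 2(12) + 4(2) = 24 + 8 = 32°C
Mismatches (positions where the bases are not complementary): 1 (at position 5)
Effective Tm = 32 − 1×4 = 32 − 4 = 28°C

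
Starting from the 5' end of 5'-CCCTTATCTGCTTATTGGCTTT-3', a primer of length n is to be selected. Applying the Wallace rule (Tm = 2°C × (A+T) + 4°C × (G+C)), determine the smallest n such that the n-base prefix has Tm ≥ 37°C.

n = 13

First 12 bases: CCCTTATCTGCT → Tm = 36°C (< 37°C)
First 13 bases: CCCTTATCTGCTT → Tm = 38°C (≥ 37°C)
Each additional base adds 2°C (A/T) or 4°C (G/C), so Tm is non-decreasing in n; n = 13 is the first length to reach 37°C.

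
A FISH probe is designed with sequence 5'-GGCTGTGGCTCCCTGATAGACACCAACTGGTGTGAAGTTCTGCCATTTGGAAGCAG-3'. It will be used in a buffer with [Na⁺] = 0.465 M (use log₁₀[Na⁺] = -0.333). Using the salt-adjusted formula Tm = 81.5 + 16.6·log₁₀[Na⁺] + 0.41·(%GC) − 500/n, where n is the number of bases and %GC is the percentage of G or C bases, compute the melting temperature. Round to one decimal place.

89.0°C

Length n = 56. A=12, G=17, C=13, T=14
G+C = 30, so %GC = 30/56 × 100 = 53.571%
Salt term: 16.6 × (-0.333) = -5.528
GC term: 0.41 × 53.571 = 21.964; length term: −500/56 = −8.929
Tm = 81.5 + (-5.528) + 21.964 − 8.929 = 89.007 → 89.0°C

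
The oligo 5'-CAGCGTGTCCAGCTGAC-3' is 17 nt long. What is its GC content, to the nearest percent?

Base counts: A=3, G=5, T=3, C=6
G+C = 5 + 6 = 11 out of 17 bases
%GC = 11/17 × 100 = 64.71% ≈ 65%

65%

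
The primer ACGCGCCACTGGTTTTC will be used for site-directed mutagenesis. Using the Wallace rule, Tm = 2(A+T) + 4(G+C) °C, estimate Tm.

Counting bases: G=4, A=2, T=5, C=6
A+T = 7, G+C = 10
Tm = 2×7 + 4×10 = 54°C

54°C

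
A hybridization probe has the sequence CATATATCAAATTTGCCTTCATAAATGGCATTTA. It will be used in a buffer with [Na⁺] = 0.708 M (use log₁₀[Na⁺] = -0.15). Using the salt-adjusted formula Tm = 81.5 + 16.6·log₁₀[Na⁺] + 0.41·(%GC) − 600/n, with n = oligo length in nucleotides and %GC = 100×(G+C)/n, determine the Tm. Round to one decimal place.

Length n = 34. A=12, C=6, T=13, G=3
G+C = 9, so %GC = 9/34 × 100 = 26.471%
Salt term: 16.6 × (-0.15) = -2.49
GC term: 0.41 × 26.471 = 10.853; length term: −600/34 = −17.647
Tm = 81.5 + (-2.49) + 10.853 − 17.647 = 72.216 → 72.2°C

72.2°C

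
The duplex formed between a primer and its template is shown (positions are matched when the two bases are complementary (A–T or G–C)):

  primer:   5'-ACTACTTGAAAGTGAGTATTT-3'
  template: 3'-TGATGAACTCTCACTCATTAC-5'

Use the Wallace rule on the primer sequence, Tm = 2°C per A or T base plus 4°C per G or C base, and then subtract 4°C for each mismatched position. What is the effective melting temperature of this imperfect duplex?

42°C

Primer base counts: A=7, T=8, G=4, C=2 → A+T=15, G+C=6
Perfect-match Tm = 2(15) + 4(6) = 30 + 24 = 54°C
Mismatches (positions where the bases are not complementary): 3 (at positions 10, 19, 21)
Effective Tm = 54 − 3×4 = 54 − 12 = 42°C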